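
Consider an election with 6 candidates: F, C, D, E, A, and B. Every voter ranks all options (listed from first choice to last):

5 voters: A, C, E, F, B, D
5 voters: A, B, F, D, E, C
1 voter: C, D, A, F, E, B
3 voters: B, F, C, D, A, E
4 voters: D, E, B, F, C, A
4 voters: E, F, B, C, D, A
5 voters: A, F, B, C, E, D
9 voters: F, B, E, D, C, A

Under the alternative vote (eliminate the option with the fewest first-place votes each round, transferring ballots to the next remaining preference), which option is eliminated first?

C

Round 1: F 9, C 1, D 4, E 4, A 15, B 3. Eliminate C.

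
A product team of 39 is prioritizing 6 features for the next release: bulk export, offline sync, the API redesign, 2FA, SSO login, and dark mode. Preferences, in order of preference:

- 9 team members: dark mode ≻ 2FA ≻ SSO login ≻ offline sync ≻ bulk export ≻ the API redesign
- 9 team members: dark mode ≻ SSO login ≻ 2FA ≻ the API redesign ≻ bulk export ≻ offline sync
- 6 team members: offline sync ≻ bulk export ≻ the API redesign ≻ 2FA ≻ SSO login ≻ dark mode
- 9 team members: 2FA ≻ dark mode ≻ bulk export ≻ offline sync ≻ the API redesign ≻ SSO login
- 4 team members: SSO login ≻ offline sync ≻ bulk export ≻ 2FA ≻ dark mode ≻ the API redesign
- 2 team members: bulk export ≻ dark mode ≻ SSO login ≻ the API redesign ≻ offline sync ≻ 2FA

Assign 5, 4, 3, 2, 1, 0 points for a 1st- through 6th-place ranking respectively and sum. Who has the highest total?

dark mode

bulk export: 9·1 + 9·1 + 6·4 + 9·3 + 4·3 + 2·5 = 91
offline sync: 9·2 + 9·0 + 6·5 + 9·2 + 4·4 + 2·1 = 84
the API redesign: 9·0 + 9·2 + 6·3 + 9·1 + 4·0 + 2·2 = 49
2FA: 9·4 + 9·3 + 6·2 + 9·5 + 4·2 + 2·0 = 128
SSO login: 9·3 + 9·4 + 6·1 + 9·0 + 4·5 + 2·3 = 95
dark mode: 9·5 + 9·5 + 6·0 + 9·4 + 4·1 + 2·4 = 138
dark mode has the highest Borda score (138).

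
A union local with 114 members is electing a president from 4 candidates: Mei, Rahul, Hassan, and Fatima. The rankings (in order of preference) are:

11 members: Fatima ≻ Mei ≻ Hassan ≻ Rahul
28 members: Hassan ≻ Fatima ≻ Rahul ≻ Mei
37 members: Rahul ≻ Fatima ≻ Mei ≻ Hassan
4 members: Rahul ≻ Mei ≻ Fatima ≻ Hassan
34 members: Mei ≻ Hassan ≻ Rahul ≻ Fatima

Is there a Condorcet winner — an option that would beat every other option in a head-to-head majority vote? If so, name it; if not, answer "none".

none

Checking pairwise contests:
Rahul beats Mei 69–45.
Hassan beats Rahul 73–41.
Mei beats Hassan 86–28.
Rahul beats Fatima 75–39.
Every option loses at least one head-to-head, so there is no Condorcet winner.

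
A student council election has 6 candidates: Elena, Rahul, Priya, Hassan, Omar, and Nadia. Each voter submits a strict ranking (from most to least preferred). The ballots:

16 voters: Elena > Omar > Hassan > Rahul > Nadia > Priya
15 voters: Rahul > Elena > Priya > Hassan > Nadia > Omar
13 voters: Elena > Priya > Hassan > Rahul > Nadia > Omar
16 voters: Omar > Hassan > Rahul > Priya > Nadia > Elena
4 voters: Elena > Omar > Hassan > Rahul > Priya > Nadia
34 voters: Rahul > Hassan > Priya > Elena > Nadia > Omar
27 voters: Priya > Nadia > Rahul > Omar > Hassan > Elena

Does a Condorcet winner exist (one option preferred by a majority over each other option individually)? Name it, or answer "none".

Rahul

Rahul vs Elena: 92–33 for Rahul.
Rahul vs Priya: 85–40 for Rahul.
Rahul vs Hassan: 76–49 for Rahul.
Rahul vs Omar: 89–36 for Rahul.
Rahul vs Nadia: 98–27 for Rahul.
Rahul beats every other option head-to-head.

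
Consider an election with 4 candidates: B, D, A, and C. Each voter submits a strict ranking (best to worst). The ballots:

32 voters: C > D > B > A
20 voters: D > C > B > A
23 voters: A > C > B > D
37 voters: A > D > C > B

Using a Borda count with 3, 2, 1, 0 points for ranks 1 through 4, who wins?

B: 32·1 + 20·1 + 23·1 + 37·0 = 75
D: 32·2 + 20·3 + 23·0 + 37·2 = 198
A: 32·0 + 20·0 + 23·3 + 37·3 = 180
C: 32·3 + 20·2 + 23·2 + 37·1 = 219
C has the highest Borda score (219).

C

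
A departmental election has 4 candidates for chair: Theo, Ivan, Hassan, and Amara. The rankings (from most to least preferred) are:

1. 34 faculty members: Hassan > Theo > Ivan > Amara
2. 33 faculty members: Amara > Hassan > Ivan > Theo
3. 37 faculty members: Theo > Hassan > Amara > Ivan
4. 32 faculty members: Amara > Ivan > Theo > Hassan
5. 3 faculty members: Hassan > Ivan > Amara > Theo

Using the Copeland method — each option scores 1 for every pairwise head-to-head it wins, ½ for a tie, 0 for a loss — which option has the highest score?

Hassan

Theo: beats Ivan and Amara; loses to Hassan → score 2.
Ivan: loses to Theo, Hassan, and Amara → score 0.
Hassan: beats Theo, Ivan, and Amara → score 3.
Amara: beats Ivan; loses to Theo and Hassan → score 1.
Hassan has the best pairwise record.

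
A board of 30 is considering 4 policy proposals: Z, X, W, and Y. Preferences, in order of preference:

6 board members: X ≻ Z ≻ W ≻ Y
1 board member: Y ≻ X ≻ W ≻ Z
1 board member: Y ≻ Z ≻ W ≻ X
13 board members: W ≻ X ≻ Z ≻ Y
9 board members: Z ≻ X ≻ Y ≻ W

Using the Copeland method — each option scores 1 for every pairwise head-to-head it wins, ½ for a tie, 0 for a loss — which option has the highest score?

X

Z: beats W and Y; loses to X → score 2.
X: beats Z, W, and Y → score 3.
W: beats Y; loses to Z and X → score 1.
Y: loses to Z, X, and W → score 0.
X has the best pairwise record.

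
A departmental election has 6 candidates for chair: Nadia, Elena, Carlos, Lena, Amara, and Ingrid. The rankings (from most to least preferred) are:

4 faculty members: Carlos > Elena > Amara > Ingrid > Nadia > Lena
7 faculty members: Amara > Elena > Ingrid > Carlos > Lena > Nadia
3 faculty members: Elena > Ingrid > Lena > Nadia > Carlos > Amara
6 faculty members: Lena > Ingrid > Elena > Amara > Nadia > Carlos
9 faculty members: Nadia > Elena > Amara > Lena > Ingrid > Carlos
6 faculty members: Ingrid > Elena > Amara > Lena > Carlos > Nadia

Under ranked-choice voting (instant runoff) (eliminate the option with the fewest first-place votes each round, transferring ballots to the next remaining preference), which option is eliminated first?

Elena

Round 1: Nadia 9, Elena 3, Carlos 4, Lena 6, Amara 7, Ingrid 6. Eliminate Elena.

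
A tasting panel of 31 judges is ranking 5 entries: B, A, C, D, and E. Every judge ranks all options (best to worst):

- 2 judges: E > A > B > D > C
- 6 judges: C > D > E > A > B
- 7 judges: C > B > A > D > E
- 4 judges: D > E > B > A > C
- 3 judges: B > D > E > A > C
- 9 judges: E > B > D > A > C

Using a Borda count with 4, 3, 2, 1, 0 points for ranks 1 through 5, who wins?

B: 2·2 + 6·0 + 7·3 + 4·2 + 3·4 + 9·3 = 72
A: 2·3 + 6·1 + 7·2 + 4·1 + 3·1 + 9·1 = 42
C: 2·0 + 6·4 + 7·4 + 4·0 + 3·0 + 9·0 = 52
D: 2·1 + 6·3 + 7·1 + 4·4 + 3·3 + 9·2 = 70
E: 2·4 + 6·2 + 7·0 + 4·3 + 3·2 + 9·4 = 74
E has the highest Borda score (74).

E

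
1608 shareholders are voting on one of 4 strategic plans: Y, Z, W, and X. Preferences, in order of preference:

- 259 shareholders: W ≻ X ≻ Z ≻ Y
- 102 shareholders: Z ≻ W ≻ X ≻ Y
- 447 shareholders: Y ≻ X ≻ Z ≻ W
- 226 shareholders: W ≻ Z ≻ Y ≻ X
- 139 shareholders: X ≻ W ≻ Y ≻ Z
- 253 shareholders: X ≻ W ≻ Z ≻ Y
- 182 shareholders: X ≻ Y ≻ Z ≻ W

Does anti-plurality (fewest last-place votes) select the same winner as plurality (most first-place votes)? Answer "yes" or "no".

no

Anti-plurality — last-place votes: Y 614, Z 139, W 629, X 226. Winner: Z.
Plurality — first-place votes: Y 447, Z 102, W 485, X 574. Winner: X.
The two methods disagree.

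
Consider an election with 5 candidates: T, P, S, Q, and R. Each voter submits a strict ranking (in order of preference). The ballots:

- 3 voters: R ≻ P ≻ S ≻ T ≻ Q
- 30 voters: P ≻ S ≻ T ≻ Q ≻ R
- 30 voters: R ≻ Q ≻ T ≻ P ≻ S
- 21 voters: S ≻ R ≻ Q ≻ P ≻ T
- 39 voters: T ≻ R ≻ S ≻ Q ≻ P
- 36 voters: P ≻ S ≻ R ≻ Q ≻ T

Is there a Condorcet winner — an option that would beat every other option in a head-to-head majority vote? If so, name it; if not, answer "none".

Checking pairwise contests:
P beats T 90–69.
Q beats P 90–69.
P beats S 99–60.
S beats Q 129–30.
S beats R 87–72.
Every option loses at least one head-to-head, so there is no Condorcet winner.

none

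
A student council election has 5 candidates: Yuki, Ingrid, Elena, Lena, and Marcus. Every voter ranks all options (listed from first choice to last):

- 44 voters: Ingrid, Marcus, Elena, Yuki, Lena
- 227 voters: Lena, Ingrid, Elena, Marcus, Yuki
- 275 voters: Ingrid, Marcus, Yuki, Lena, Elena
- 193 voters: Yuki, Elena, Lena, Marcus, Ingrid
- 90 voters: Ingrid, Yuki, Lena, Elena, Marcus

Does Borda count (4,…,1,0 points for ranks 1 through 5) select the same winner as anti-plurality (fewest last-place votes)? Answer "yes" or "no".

Borda — scores: Yuki 1636, Ingrid 2317, Elena 1211, Lena 1749, Marcus 1377. Winner: Ingrid.
Anti-plurality — last-place votes: Yuki 227, Ingrid 193, Elena 275, Lena 44, Marcus 90. Winner: Lena.
The two methods disagree.

no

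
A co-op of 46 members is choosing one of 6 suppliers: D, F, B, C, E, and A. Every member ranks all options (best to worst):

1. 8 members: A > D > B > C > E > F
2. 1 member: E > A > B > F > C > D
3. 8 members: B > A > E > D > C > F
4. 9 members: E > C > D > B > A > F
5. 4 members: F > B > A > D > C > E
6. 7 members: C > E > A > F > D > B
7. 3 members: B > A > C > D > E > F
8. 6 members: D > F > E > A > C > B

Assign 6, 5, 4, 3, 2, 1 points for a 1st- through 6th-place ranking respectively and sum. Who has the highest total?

A

D: 8·5 + 1·1 + 8·3 + 9·4 + 4·3 + 7·2 + 3·3 + 6·6 = 172
F: 8·1 + 1·3 + 8·1 + 9·1 + 4·6 + 7·3 + 3·1 + 6·5 = 106
B: 8·4 + 1·4 + 8·6 + 9·3 + 4·5 + 7·1 + 3·6 + 6·1 = 162
C: 8·3 + 1·2 + 8·2 + 9·5 + 4·2 + 7·6 + 3·4 + 6·2 = 161
E: 8·2 + 1·6 + 8·4 + 9·6 + 4·1 + 7·5 + 3·2 + 6·4 = 177
A: 8·6 + 1·5 + 8·5 + 9·2 + 4·4 + 7·4 + 3·5 + 6·3 = 188
A has the highest Borda score (188).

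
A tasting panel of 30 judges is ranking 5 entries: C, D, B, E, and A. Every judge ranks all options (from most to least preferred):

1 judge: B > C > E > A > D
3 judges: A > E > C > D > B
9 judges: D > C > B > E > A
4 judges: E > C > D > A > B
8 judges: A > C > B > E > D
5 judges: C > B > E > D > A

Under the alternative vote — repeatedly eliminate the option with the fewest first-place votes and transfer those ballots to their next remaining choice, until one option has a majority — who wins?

Round 1: C 5, D 9, B 1, E 4, A 11. Eliminate B.
Round 2: C 6, D 9, E 4, A 11. Eliminate E.
Round 3: C 10, D 9, A 11. Eliminate D.
Round 4: C 19, A 11. C has a majority.

C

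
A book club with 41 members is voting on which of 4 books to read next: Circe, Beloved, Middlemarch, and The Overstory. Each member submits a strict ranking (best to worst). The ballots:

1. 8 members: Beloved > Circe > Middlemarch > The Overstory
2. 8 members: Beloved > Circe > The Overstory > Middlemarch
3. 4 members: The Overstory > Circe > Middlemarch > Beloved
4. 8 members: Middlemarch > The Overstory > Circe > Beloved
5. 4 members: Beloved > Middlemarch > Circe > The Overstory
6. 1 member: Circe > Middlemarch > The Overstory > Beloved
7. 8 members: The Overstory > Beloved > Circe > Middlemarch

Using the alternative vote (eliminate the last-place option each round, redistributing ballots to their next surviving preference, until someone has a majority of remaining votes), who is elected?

The Overstory

Round 1: Circe 1, Beloved 20, Middlemarch 8, The Overstory 12. Eliminate Circe.
Round 2: Beloved 20, Middlemarch 9, The Overstory 12. Eliminate Middlemarch.
Round 3: Beloved 20, The Overstory 21. The Overstory has a majority.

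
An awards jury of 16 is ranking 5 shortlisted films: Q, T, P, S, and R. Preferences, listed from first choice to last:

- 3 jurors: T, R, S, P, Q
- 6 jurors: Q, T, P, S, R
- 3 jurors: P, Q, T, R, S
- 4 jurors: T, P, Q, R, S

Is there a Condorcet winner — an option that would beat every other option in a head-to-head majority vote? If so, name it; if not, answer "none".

none

Checking pairwise contests:
P beats Q 10–6.
Q beats T 9–7.
T beats P 13–3.
Q beats S 13–3.
Q beats R 13–3.
Every option loses at least one head-to-head, so there is no Condorcet winner.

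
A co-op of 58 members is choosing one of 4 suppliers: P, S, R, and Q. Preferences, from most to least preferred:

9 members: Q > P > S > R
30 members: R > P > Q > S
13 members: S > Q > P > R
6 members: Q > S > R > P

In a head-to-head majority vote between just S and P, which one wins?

P

Voters preferring S to P: 19; preferring P to S: 39.
P wins the head-to-head.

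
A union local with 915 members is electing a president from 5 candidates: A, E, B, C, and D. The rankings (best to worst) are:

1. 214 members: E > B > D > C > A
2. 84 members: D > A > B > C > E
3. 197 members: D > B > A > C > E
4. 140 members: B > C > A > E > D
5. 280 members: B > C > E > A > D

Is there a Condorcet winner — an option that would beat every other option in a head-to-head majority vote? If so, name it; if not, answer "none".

B

B vs A: 831–84 for B.
B vs E: 701–214 for B.
B vs C: 915–0 for B.
B vs D: 634–281 for B.
B beats every other option head-to-head.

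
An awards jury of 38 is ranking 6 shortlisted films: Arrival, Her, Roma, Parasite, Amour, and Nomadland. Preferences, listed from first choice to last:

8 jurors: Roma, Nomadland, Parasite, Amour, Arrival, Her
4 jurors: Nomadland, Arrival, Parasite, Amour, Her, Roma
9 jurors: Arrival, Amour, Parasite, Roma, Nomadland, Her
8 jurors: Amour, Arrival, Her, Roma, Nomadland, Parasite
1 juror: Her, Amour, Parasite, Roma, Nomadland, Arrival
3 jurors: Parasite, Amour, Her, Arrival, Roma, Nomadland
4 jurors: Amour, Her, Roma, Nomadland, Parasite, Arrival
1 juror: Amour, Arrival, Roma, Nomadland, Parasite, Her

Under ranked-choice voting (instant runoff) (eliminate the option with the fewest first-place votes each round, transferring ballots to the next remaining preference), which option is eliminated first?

Her

Round 1: Arrival 9, Her 1, Roma 8, Parasite 3, Amour 13, Nomadland 4. Eliminate Her.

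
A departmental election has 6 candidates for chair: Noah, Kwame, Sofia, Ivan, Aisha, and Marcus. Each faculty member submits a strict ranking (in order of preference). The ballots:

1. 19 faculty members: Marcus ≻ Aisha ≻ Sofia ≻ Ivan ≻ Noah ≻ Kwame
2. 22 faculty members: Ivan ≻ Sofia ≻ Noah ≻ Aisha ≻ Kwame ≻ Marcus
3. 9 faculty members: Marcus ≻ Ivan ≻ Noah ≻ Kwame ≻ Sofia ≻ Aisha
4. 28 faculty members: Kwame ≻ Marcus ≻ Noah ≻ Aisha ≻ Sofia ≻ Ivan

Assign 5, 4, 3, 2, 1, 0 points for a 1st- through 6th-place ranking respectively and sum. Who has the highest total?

Noah: 19·1 + 22·3 + 9·3 + 28·3 = 196
Kwame: 19·0 + 22·1 + 9·2 + 28·5 = 180
Sofia: 19·3 + 22·4 + 9·1 + 28·1 = 182
Ivan: 19·2 + 22·5 + 9·4 + 28·0 = 184
Aisha: 19·4 + 22·2 + 9·0 + 28·2 = 176
Marcus: 19·5 + 22·0 + 9·5 + 28·4 = 252
Marcus has the highest Borda score (252).

Marcus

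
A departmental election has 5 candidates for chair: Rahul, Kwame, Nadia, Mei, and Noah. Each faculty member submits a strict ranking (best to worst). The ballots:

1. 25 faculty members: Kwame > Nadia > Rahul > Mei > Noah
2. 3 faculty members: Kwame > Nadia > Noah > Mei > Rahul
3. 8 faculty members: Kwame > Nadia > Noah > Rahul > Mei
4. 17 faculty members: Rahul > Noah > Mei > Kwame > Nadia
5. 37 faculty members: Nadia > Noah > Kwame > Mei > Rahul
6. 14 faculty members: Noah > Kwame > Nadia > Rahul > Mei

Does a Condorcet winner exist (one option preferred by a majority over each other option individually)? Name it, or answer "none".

none

Checking pairwise contests:
Kwame beats Rahul 87–17.
Noah beats Kwame 68–36.
Kwame beats Nadia 67–37.
Rahul beats Mei 64–40.
Nadia beats Noah 73–31.
Every option loses at least one head-to-head, so there is no Condorcet winner.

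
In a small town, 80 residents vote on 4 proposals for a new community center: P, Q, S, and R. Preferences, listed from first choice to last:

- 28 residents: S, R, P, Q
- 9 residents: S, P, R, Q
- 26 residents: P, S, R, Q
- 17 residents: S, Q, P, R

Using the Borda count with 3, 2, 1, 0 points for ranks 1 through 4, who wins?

S

P: 28·1 + 9·2 + 26·3 + 17·1 = 141
Q: 28·0 + 9·0 + 26·0 + 17·2 = 34
S: 28·3 + 9·3 + 26·2 + 17·3 = 214
R: 28·2 + 9·1 + 26·1 + 17·0 = 91
S has the highest Borda score (214).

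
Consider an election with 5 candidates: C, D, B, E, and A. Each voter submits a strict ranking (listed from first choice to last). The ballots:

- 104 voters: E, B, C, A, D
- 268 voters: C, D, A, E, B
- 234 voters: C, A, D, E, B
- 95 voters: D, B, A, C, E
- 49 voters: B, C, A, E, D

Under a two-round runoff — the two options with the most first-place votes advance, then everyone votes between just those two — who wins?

Round 1 first-place votes: C 502, D 95, B 49, E 104, A 0.
C and E advance.
Runoff: C is preferred to E by 646 voters; E by 104.
C wins the runoff.

C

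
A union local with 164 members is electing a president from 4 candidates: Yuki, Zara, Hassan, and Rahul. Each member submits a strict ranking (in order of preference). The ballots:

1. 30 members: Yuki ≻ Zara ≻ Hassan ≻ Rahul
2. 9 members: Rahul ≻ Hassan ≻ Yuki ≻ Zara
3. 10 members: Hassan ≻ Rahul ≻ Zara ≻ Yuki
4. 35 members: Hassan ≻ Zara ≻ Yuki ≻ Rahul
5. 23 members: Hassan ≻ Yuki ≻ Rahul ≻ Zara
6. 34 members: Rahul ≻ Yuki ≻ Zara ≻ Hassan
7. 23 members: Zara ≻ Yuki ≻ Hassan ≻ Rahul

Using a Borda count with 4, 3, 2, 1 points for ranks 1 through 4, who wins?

Yuki

Yuki: 30·4 + 9·2 + 10·1 + 35·2 + 23·3 + 34·3 + 23·3 = 458
Zara: 30·3 + 9·1 + 10·2 + 35·3 + 23·1 + 34·2 + 23·4 = 407
Hassan: 30·2 + 9·3 + 10·4 + 35·4 + 23·4 + 34·1 + 23·2 = 439
Rahul: 30·1 + 9·4 + 10·3 + 35·1 + 23·2 + 34·4 + 23·1 = 336
Yuki has the highest Borda score (458).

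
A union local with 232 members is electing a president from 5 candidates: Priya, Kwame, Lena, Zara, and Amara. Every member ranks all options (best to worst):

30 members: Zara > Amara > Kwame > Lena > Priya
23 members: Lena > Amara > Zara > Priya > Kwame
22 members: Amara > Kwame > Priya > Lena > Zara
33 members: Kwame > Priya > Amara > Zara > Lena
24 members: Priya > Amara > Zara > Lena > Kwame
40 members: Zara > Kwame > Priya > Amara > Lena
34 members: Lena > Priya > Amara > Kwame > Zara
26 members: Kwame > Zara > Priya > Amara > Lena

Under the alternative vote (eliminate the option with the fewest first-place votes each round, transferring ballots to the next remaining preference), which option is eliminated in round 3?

Round 1: Priya 24, Kwame 59, Lena 57, Zara 70, Amara 22. Eliminate Amara.
Round 2: Priya 24, Kwame 81, Lena 57, Zara 70. Eliminate Priya.
Round 3: Kwame 81, Lena 57, Zara 94. Eliminate Lena.

Lena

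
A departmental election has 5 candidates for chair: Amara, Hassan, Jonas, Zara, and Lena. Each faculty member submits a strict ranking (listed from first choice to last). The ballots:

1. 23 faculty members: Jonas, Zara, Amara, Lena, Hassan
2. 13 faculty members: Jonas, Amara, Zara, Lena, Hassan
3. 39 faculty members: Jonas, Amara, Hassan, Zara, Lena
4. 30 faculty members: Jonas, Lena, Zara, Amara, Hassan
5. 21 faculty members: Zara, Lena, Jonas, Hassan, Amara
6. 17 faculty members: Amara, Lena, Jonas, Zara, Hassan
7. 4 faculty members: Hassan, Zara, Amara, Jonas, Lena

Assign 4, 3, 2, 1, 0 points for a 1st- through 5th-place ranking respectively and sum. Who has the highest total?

Jonas

Amara: 23·2 + 13·3 + 39·3 + 30·1 + 21·0 + 17·4 + 4·2 = 308
Hassan: 23·0 + 13·0 + 39·2 + 30·0 + 21·1 + 17·0 + 4·4 = 115
Jonas: 23·4 + 13·4 + 39·4 + 30·4 + 21·2 + 17·2 + 4·1 = 500
Zara: 23·3 + 13·2 + 39·1 + 30·2 + 21·4 + 17·1 + 4·3 = 307
Lena: 23·1 + 13·1 + 39·0 + 30·3 + 21·3 + 17·3 + 4·0 = 240
Jonas has the highest Borda score (500).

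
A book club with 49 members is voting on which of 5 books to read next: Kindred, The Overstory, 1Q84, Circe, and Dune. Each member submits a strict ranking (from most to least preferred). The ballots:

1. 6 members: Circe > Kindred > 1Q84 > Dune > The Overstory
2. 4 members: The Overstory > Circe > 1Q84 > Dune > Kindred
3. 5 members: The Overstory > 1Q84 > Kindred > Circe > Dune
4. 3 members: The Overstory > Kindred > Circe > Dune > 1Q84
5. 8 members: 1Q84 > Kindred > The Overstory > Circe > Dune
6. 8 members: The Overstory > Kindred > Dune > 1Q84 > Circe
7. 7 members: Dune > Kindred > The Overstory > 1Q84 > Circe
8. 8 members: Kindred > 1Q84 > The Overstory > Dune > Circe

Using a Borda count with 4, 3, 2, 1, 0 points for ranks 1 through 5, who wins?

Kindred

Kindred: 6·3 + 4·0 + 5·2 + 3·3 + 8·3 + 8·3 + 7·3 + 8·4 = 138
The Overstory: 6·0 + 4·4 + 5·4 + 3·4 + 8·2 + 8·4 + 7·2 + 8·2 = 126
1Q84: 6·2 + 4·2 + 5·3 + 3·0 + 8·4 + 8·1 + 7·1 + 8·3 = 106
Circe: 6·4 + 4·3 + 5·1 + 3·2 + 8·1 + 8·0 + 7·0 + 8·0 = 55
Dune: 6·1 + 4·1 + 5·0 + 3·1 + 8·0 + 8·2 + 7·4 + 8·1 = 65
Kindred has the highest Borda score (138).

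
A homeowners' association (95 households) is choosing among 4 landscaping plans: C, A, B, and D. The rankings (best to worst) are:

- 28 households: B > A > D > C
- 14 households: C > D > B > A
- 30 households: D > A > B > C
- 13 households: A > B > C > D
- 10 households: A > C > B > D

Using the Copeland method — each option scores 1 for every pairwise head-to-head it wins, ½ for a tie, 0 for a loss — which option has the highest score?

A

C: loses to A, B, and D → score 0.
A: beats C, B, and D → score 3.
B: beats C and D; loses to A → score 2.
D: beats C; loses to A and B → score 1.
A has the best pairwise record.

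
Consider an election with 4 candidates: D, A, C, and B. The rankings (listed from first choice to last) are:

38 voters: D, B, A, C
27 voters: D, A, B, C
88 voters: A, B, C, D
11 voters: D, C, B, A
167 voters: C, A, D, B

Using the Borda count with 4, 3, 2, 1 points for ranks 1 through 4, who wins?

D: 38·4 + 27·4 + 88·1 + 11·4 + 167·2 = 726
A: 38·2 + 27·3 + 88·4 + 11·1 + 167·3 = 1021
C: 38·1 + 27·1 + 88·2 + 11·3 + 167·4 = 942
B: 38·3 + 27·2 + 88·3 + 11·2 + 167·1 = 621
A has the highest Borda score (1021).

A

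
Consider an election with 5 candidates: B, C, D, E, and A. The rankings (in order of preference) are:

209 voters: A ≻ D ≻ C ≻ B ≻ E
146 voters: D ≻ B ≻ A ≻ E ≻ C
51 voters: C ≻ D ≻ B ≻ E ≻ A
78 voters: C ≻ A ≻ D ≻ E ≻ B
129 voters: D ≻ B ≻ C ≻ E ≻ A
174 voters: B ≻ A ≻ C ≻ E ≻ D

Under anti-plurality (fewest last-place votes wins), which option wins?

Last-place votes: B 78, C 146, D 174, E 209, A 180.
B is ranked last by the fewest voters, so B wins.

B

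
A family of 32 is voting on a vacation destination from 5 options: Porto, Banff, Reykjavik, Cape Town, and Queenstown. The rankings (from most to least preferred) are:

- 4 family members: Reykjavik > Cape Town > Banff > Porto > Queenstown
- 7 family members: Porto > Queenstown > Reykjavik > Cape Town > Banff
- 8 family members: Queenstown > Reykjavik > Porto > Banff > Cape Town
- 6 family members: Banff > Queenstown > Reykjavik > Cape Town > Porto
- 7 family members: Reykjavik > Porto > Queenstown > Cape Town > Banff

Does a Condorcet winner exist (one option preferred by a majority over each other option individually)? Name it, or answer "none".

Checking pairwise contests:
Reykjavik beats Porto 25–7.
Porto beats Banff 22–10.
Queenstown beats Reykjavik 21–11.
Porto beats Cape Town 22–10.
Porto beats Queenstown 18–14.
Every option loses at least one head-to-head, so there is no Condorcet winner.

none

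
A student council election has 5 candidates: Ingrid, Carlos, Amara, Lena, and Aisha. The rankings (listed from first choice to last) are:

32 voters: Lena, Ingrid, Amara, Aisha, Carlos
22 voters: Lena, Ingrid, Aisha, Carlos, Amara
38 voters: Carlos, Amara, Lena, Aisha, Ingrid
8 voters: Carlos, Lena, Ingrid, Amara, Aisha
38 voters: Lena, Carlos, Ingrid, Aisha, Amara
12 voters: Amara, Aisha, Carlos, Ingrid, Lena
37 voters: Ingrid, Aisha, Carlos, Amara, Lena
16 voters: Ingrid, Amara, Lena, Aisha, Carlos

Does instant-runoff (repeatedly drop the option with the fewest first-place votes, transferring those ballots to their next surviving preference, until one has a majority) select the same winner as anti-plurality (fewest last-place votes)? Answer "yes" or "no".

no

Instant-runoff — R1 Ingrid 53, Carlos 46, Amara 12, Lena 92, Aisha 0 (Aisha out); R2 Ingrid 53, Carlos 46, Amara 12, Lena 92 (Amara out); R3 Ingrid 53, Carlos 58, Lena 92 (Ingrid out); R4 Carlos 95, Lena 108 (Lena winner). Winner: Lena.
Anti-plurality — last-place votes: Ingrid 38, Carlos 48, Amara 60, Lena 49, Aisha 8. Winner: Aisha.
The two methods disagree.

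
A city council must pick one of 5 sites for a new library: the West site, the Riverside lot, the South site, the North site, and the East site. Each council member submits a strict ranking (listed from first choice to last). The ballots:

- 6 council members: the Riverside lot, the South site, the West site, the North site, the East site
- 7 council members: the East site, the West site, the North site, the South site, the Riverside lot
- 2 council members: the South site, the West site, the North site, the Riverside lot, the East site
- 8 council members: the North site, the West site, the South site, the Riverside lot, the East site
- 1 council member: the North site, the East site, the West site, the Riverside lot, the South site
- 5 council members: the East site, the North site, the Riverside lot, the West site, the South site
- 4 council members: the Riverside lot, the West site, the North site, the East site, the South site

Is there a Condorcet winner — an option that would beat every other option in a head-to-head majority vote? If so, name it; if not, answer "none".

the West site

the West site vs the Riverside lot: 18–15 for the West site.
the West site vs the South site: 25–8 for the West site.
the West site vs the North site: 19–14 for the West site.
the West site vs the East site: 20–13 for the West site.
the West site beats every other option head-to-head.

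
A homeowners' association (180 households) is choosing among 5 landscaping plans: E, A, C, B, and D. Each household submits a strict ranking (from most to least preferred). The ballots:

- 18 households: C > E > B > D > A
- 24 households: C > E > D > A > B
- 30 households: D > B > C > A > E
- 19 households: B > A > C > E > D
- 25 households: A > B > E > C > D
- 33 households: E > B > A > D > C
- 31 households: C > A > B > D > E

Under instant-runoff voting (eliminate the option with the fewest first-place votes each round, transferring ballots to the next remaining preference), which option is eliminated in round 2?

D

Round 1: E 33, A 25, C 73, B 19, D 30. Eliminate B.
Round 2: E 33, A 44, C 73, D 30. Eliminate D.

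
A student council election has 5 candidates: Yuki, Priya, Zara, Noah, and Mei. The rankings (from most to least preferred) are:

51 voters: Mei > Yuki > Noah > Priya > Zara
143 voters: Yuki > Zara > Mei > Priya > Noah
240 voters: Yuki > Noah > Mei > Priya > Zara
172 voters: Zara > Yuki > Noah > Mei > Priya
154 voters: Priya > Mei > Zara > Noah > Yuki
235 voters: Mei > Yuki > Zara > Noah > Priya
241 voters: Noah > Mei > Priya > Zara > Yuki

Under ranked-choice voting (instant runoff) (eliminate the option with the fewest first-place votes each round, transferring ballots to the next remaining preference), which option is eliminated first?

Priya

Round 1: Yuki 383, Priya 154, Zara 172, Noah 241, Mei 286. Eliminate Priya.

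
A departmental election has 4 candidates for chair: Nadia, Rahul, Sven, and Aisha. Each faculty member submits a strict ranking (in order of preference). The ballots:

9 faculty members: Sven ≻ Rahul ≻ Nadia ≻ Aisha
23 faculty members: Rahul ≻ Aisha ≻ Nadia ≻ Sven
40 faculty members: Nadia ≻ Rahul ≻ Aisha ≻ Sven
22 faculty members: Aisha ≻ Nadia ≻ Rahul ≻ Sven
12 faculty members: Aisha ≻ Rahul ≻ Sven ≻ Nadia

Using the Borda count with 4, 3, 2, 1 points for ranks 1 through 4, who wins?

Nadia: 9·2 + 23·2 + 40·4 + 22·3 + 12·1 = 302
Rahul: 9·3 + 23·4 + 40·3 + 22·2 + 12·3 = 319
Sven: 9·4 + 23·1 + 40·1 + 22·1 + 12·2 = 145
Aisha: 9·1 + 23·3 + 40·2 + 22·4 + 12·4 = 294
Rahul has the highest Borda score (319).

Rahul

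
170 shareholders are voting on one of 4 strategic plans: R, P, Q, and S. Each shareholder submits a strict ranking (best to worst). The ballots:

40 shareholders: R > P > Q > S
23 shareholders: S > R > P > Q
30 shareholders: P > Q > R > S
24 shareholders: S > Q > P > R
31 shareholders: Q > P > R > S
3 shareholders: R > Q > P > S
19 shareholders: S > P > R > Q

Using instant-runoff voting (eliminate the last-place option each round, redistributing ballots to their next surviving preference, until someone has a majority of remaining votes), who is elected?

Round 1: R 43, P 30, Q 31, S 66. Eliminate P.
Round 2: R 43, Q 61, S 66. Eliminate R.
Round 3: Q 104, S 66. Q has a majority.

Q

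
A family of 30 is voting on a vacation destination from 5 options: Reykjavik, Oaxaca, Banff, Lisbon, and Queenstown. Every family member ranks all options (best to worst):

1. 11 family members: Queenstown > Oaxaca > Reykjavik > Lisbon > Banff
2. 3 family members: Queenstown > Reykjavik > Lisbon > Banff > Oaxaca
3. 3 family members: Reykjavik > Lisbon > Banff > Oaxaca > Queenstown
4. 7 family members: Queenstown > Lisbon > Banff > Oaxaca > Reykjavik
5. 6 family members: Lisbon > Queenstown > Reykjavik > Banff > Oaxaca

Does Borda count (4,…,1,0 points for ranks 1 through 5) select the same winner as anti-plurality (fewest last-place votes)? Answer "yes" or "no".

Borda — scores: Reykjavik 55, Oaxaca 43, Banff 29, Lisbon 71, Queenstown 102. Winner: Queenstown.
Anti-plurality — last-place votes: Reykjavik 7, Oaxaca 9, Banff 11, Lisbon 0, Queenstown 3. Winner: Lisbon.
The two methods disagree.

no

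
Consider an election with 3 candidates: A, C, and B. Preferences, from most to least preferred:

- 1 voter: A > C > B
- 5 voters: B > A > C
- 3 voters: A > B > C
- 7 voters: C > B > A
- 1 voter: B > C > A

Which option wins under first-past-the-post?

C

First-place votes: A 4, C 7, B 6.
C has the most first-place votes.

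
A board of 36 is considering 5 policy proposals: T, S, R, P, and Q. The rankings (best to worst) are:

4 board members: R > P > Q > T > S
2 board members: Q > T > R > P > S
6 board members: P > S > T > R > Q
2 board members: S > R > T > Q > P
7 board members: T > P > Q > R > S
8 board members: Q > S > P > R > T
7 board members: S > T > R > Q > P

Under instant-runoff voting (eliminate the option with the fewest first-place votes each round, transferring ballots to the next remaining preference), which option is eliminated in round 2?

T

Round 1: T 7, S 9, R 4, P 6, Q 10. Eliminate R.
Round 2: T 7, S 9, P 10, Q 10. Eliminate T.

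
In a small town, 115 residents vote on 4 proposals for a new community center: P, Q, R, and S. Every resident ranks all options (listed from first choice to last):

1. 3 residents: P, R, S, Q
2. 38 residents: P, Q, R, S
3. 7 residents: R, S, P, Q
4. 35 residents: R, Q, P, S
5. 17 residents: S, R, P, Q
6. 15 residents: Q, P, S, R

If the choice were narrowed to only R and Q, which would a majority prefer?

R

Voters preferring R to Q: 62; preferring Q to R: 53.
R wins the head-to-head.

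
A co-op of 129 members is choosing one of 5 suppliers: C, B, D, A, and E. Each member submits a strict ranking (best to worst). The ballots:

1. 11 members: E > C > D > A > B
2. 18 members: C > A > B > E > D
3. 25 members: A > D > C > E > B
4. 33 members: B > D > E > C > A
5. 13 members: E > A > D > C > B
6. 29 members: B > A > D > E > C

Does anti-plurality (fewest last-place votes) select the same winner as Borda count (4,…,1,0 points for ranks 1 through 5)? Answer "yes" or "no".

no

Anti-plurality — last-place votes: C 29, B 49, D 18, A 33, E 0. Winner: E.
Borda — scores: C 201, B 284, D 280, A 291, E 234. Winner: A.
The two methods disagree.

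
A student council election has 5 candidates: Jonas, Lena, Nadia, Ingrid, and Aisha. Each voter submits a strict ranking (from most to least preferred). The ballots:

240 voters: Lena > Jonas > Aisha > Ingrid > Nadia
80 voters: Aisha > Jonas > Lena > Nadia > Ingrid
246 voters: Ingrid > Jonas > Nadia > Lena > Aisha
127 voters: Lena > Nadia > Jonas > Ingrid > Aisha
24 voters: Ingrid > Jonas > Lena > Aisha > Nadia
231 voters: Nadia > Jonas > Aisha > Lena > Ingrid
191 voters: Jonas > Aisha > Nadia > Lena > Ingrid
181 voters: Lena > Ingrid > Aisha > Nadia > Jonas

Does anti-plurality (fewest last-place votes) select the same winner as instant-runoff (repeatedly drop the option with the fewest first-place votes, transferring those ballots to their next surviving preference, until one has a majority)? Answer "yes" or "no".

no

Anti-plurality — last-place votes: Jonas 181, Lena 0, Nadia 264, Ingrid 502, Aisha 373. Winner: Lena.
Instant-runoff — R1 Jonas 191, Lena 548, Nadia 231, Ingrid 270, Aisha 80 (Aisha out); R2 Jonas 271, Lena 548, Nadia 231, Ingrid 270 (Nadia out); R3 Jonas 502, Lena 548, Ingrid 270 (Ingrid out); R4 Jonas 772, Lena 548 (Jonas winner). Winner: Jonas.
The two methods disagree.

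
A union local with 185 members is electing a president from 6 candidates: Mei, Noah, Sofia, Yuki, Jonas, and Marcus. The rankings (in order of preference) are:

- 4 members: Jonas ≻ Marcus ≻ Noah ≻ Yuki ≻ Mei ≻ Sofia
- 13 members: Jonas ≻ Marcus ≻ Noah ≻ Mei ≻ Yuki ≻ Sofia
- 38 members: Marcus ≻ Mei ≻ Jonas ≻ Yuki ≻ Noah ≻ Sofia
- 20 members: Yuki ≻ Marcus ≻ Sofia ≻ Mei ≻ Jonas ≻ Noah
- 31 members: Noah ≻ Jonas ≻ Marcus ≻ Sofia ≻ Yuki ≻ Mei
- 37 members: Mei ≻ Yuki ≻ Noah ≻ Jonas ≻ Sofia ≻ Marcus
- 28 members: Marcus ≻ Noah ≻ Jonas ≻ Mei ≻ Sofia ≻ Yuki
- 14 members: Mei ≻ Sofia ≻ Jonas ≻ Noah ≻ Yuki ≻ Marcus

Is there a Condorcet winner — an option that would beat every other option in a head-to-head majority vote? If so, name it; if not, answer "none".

Checking pairwise contests:
Marcus beats Mei 134–51.
Mei beats Noah 109–76.
Mei beats Sofia 134–51.
Mei beats Yuki 130–55.
Mei beats Jonas 109–76.
Jonas beats Marcus 99–86.
Every option loses at least one head-to-head, so there is no Condorcet winner.

none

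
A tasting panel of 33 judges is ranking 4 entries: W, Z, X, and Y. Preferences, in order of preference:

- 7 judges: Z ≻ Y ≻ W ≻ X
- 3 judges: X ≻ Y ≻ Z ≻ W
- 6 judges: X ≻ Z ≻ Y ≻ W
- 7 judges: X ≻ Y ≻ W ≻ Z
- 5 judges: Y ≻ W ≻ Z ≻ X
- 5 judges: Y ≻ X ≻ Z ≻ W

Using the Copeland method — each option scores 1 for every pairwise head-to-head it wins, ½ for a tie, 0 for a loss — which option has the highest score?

Y

W: loses to Z, X, and Y → score 0.
Z: beats W; loses to X and Y → score 1.
X: beats W and Z; loses to Y → score 2.
Y: beats W, Z, and X → score 3.
Y has the best pairwise record.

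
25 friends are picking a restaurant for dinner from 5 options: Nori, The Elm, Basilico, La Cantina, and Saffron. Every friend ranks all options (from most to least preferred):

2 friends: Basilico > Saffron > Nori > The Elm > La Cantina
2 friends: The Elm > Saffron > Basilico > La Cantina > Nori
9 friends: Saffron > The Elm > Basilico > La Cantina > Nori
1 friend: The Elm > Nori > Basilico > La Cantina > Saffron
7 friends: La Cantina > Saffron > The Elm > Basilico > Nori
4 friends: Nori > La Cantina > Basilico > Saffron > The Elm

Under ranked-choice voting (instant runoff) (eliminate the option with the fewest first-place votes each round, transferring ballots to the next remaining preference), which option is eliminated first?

Basilico

Round 1: Nori 4, The Elm 3, Basilico 2, La Cantina 7, Saffron 9. Eliminate Basilico.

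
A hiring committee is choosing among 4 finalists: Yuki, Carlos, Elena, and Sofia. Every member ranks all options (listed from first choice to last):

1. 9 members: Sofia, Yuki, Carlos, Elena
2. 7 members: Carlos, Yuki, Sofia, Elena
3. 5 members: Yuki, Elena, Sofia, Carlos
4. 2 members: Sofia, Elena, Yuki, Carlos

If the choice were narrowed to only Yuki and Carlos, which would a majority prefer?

Voters preferring Yuki to Carlos: 16; preferring Carlos to Yuki: 7.
Yuki wins the head-to-head.

Yuki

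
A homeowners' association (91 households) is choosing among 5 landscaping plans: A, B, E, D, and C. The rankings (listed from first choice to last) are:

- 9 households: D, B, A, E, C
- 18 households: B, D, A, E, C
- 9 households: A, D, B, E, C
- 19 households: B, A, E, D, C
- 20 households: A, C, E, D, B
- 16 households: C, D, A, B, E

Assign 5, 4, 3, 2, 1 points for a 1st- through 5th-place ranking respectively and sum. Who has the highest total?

A

A: 9·3 + 18·3 + 9·5 + 19·4 + 20·5 + 16·3 = 350
B: 9·4 + 18·5 + 9·3 + 19·5 + 20·1 + 16·2 = 300
E: 9·2 + 18·2 + 9·2 + 19·3 + 20·3 + 16·1 = 205
D: 9·5 + 18·4 + 9·4 + 19·2 + 20·2 + 16·4 = 295
C: 9·1 + 18·1 + 9·1 + 19·1 + 20·4 + 16·5 = 215
A has the highest Borda score (350).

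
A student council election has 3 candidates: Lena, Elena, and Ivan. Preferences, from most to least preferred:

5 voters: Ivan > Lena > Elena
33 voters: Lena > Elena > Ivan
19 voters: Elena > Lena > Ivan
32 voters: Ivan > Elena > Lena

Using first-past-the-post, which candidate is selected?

Ivan

First-place votes: Lena 33, Elena 19, Ivan 37.
Ivan has the most first-place votes.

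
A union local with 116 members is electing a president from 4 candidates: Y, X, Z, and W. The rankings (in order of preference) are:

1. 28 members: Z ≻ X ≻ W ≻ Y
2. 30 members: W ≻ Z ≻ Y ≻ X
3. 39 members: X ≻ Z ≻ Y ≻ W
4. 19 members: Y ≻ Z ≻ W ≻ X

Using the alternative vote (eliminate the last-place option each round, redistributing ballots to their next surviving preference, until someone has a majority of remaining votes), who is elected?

Round 1: Y 19, X 39, Z 28, W 30. Eliminate Y.
Round 2: X 39, Z 47, W 30. Eliminate W.
Round 3: X 39, Z 77. Z has a majority.

Z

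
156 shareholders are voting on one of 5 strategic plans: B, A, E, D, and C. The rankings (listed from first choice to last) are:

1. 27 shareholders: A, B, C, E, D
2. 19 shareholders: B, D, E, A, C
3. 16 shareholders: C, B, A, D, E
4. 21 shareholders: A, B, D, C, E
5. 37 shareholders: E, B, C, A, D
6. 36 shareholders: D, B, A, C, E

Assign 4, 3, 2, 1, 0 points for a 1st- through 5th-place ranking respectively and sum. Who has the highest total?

B

B: 27·3 + 19·4 + 16·3 + 21·3 + 37·3 + 36·3 = 487
A: 27·4 + 19·1 + 16·2 + 21·4 + 37·1 + 36·2 = 352
E: 27·1 + 19·2 + 16·0 + 21·0 + 37·4 + 36·0 = 213
D: 27·0 + 19·3 + 16·1 + 21·2 + 37·0 + 36·4 = 259
C: 27·2 + 19·0 + 16·4 + 21·1 + 37·2 + 36·1 = 249
B has the highest Borda score (487).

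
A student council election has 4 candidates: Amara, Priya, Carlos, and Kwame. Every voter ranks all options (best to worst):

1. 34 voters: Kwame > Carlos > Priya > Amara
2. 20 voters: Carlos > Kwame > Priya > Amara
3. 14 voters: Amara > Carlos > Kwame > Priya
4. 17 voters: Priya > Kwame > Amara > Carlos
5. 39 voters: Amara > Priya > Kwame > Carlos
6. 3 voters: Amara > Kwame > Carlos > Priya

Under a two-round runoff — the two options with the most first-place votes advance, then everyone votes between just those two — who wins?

Round 1 first-place votes: Amara 56, Priya 17, Carlos 20, Kwame 34.
Amara and Kwame advance.
Runoff: Amara is preferred to Kwame by 56 voters; Kwame by 71.
Kwame wins the runoff.

Kwame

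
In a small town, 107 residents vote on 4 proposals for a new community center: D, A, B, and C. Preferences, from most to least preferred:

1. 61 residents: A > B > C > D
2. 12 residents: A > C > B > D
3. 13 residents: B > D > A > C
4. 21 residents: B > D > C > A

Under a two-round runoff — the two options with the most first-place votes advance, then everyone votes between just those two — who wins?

Round 1 first-place votes: D 0, A 73, B 34, C 0.
A and B advance.
Runoff: A is preferred to B by 73 voters; B by 34.
A wins the runoff.

A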